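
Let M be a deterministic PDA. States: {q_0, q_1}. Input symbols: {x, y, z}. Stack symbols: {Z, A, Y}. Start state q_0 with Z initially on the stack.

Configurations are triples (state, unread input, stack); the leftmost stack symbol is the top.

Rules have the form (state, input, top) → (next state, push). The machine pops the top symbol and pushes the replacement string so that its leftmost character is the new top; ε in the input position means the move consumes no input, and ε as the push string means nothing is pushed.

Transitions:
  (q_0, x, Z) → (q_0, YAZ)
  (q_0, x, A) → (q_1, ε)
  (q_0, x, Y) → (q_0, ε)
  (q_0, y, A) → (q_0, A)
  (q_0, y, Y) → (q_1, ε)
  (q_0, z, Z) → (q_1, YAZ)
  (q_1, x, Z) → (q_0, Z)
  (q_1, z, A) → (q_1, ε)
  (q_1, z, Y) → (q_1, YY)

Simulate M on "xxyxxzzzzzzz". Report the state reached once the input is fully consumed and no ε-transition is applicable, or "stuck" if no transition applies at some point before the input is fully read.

(q_0, xxyxxzzzzzzz, Z)
  read x, top Z: go to q_0, push YAZ → (q_0, xyxxzzzzzzz, YAZ)
  read x, top Y: go to q_0, push ε → (q_0, yxxzzzzzzz, AZ)
  read y, top A: go to q_0, push A → (q_0, xxzzzzzzz, AZ)
  read x, top A: go to q_1, push ε → (q_1, xzzzzzzz, Z)
  read x, top Z: go to q_0, push Z → (q_0, zzzzzzz, Z)
  read z, top Z: go to q_1, push YAZ → (q_1, zzzzzz, YAZ)
  read z, top Y: go to q_1, push YY → (q_1, zzzzz, YYAZ)
  read z, top Y: go to q_1, push YY → (q_1, zzzz, YYYAZ)
  read z, top Y: go to q_1, push YY → (q_1, zzz, YYYYAZ)
  read z, top Y: go to q_1, push YY → (q_1, zz, YYYYYAZ)
  read z, top Y: go to q_1, push YY → (q_1, z, YYYYYYAZ)
  read z, top Y: go to q_1, push YY → (q_1, ε, YYYYYYYAZ)
All input consumed; M is in state q_1.

q_1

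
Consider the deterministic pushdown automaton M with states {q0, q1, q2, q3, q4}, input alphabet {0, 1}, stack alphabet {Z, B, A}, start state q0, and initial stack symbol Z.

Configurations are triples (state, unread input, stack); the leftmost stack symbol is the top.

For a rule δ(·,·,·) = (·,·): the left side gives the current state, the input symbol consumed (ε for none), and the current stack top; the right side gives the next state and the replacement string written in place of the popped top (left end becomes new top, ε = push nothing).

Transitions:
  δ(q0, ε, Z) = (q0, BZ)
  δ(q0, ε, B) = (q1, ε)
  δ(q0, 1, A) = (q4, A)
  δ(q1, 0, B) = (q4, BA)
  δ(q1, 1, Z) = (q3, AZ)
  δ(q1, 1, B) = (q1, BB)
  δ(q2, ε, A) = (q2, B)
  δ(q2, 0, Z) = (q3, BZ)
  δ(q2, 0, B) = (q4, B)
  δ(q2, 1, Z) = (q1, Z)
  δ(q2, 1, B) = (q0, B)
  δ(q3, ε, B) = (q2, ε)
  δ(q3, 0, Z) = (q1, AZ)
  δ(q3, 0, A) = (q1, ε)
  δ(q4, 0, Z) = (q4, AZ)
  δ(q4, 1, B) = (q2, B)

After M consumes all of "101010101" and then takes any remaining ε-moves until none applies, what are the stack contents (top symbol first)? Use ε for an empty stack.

(q0, 101010101, Z)
  ε-move, top Z: go to q0, push BZ → (q0, 101010101, BZ)
  ε-move, top B: go to q1, push ε → (q1, 101010101, Z)
  read 1, top Z: go to q3, push AZ → (q3, 01010101, AZ)
  read 0, top A: go to q1, push ε → (q1, 1010101, Z)
  read 1, top Z: go to q3, push AZ → (q3, 010101, AZ)
  read 0, top A: go to q1, push ε → (q1, 10101, Z)
  read 1, top Z: go to q3, push AZ → (q3, 0101, AZ)
  read 0, top A: go to q1, push ε → (q1, 101, Z)
  read 1, top Z: go to q3, push AZ → (q3, 01, AZ)
  read 0, top A: go to q1, push ε → (q1, 1, Z)
  read 1, top Z: go to q3, push AZ → (q3, ε, AZ)
All input consumed in state q3 with stack AZ.

AZ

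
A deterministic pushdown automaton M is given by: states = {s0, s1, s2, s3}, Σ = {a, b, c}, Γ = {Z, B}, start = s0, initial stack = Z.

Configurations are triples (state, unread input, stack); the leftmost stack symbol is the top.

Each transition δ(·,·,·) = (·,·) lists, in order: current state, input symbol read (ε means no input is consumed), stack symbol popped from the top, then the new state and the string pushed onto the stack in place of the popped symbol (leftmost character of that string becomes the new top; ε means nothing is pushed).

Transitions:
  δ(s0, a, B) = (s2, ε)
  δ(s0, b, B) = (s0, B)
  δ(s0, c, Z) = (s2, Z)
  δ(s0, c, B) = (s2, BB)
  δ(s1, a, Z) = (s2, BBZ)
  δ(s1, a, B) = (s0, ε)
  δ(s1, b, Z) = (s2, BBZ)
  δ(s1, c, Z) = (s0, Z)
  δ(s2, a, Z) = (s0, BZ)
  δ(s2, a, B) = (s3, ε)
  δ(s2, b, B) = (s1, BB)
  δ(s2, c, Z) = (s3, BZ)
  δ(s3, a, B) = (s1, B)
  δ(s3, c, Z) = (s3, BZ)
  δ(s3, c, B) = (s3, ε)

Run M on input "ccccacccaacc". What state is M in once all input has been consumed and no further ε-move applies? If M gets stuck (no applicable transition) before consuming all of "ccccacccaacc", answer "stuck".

(s0, ccccacccaacc, Z) ⊢ (s2, cccacccaacc, Z) ⊢ (s3, ccacccaacc, BZ) ⊢ (s3, cacccaacc, Z) ⊢ (s3, acccaacc, BZ) ⊢ (s1, cccaacc, BZ)
No transition for (s1, c, top B); M blocks with input cccaacc remaining.

stuck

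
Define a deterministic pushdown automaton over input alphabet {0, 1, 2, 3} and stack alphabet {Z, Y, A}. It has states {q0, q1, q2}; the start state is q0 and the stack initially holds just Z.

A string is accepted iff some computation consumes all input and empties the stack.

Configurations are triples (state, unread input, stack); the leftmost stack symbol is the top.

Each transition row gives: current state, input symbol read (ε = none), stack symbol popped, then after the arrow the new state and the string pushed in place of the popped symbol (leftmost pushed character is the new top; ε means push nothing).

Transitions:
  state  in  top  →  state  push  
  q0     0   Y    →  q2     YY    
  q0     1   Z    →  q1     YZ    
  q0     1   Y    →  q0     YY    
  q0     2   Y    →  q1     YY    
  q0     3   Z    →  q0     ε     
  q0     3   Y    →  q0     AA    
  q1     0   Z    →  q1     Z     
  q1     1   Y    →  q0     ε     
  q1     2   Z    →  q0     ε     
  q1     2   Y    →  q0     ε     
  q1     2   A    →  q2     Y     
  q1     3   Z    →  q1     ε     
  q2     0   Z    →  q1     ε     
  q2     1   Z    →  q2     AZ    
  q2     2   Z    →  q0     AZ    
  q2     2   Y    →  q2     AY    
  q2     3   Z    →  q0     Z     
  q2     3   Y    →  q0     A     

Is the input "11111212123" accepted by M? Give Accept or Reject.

Accept

(q0, 11111212123, Z)
  read 1, top Z: go to q1, push YZ → (q1, 1111212123, YZ)
  read 1, top Y: go to q0, push ε → (q0, 111212123, Z)
  read 1, top Z: go to q1, push YZ → (q1, 11212123, YZ)
  read 1, top Y: go to q0, push ε → (q0, 1212123, Z)
  read 1, top Z: go to q1, push YZ → (q1, 212123, YZ)
  read 2, top Y: go to q0, push ε → (q0, 12123, Z)
  read 1, top Z: go to q1, push YZ → (q1, 2123, YZ)
  read 2, top Y: go to q0, push ε → (q0, 123, Z)
  read 1, top Z: go to q1, push YZ → (q1, 23, YZ)
  read 2, top Y: go to q0, push ε → (q0, 3, Z)
  read 3, top Z: go to q0, push ε → (q0, ε, ε)
All input consumed and the stack is empty.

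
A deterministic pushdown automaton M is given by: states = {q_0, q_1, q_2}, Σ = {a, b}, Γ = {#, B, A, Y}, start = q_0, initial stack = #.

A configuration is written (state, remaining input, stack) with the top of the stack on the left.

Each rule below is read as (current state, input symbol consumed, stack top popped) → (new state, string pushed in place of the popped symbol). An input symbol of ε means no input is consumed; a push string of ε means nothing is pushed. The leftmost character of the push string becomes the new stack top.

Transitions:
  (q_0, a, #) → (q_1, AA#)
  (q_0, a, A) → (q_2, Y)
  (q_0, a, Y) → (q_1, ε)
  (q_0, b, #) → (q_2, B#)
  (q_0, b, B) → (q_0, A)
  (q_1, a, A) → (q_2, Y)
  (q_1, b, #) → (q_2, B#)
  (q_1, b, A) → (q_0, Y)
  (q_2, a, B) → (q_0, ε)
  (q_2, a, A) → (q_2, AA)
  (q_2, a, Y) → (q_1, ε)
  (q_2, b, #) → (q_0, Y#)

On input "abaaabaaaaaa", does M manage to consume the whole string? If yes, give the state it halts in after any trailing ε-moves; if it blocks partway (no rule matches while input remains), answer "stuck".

q_1

(q_0, abaaabaaaaaa, #)
  read a, top #: go to q_1, push AA# → (q_1, baaabaaaaaa, AA#)
  read b, top A: go to q_0, push Y → (q_0, aaabaaaaaa, YA#)
  read a, top Y: go to q_1, push ε → (q_1, aabaaaaaa, A#)
  read a, top A: go to q_2, push Y → (q_2, abaaaaaa, Y#)
  read a, top Y: go to q_1, push ε → (q_1, baaaaaa, #)
  read b, top #: go to q_2, push B# → (q_2, aaaaaa, B#)
  read a, top B: go to q_0, push ε → (q_0, aaaaa, #)
  read a, top #: go to q_1, push AA# → (q_1, aaaa, AA#)
  read a, top A: go to q_2, push Y → (q_2, aaa, YA#)
  read a, top Y: go to q_1, push ε → (q_1, aa, A#)
  read a, top A: go to q_2, push Y → (q_2, a, Y#)
  read a, top Y: go to q_1, push ε → (q_1, ε, #)
All input consumed; M is in state q_1.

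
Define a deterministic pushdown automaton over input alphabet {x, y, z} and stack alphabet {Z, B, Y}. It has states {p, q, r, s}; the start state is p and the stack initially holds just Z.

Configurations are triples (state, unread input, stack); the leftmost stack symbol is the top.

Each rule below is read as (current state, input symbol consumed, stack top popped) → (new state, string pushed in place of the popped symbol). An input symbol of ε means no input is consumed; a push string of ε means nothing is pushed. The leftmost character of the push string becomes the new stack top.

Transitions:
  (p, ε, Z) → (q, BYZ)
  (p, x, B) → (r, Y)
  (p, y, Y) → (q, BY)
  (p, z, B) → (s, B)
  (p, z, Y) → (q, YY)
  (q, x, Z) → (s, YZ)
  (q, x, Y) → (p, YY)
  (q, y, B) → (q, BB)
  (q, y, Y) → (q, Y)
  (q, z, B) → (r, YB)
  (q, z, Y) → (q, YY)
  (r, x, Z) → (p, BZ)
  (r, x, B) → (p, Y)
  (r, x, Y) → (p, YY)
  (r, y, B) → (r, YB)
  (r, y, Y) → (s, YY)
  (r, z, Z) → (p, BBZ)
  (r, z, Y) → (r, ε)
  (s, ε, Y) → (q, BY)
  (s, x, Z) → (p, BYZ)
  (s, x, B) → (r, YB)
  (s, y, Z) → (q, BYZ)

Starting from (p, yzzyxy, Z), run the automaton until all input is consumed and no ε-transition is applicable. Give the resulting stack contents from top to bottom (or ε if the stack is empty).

(p, yzzyxy, Z) ⊢ (q, yzzyxy, BYZ) ⊢ (q, zzyxy, BBYZ) ⊢ (r, zyxy, YBBYZ) ⊢ (r, yxy, BBYZ) ⊢ (r, xy, YBBYZ) ⊢ (p, y, YYBBYZ) ⊢ (q, ε, BYYBBYZ)
All input consumed in state q with stack BYYBBYZ.

BYYBBYZ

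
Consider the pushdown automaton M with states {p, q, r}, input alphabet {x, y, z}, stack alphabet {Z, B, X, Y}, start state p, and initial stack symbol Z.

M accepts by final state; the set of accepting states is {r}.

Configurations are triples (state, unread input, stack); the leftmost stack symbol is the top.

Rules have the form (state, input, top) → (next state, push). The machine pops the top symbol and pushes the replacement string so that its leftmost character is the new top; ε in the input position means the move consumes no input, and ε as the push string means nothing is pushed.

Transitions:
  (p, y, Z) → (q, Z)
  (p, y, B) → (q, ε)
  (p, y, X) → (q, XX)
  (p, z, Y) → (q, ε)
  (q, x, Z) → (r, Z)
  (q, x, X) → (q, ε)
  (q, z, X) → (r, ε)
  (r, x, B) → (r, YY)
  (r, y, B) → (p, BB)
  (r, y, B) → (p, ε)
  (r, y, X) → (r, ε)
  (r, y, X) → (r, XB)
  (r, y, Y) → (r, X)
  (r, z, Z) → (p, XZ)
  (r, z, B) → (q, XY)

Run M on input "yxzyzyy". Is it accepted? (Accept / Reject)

Accept

One accepting computation: (p, yxzyzyy, Z) ⊢ (q, xzyzyy, Z) ⊢ (r, zyzyy, Z) ⊢ (p, yzyy, XZ) ⊢ (q, zyy, XXZ) ⊢ (r, yy, XZ) ⊢ (r, y, XBZ) ⊢ (r, ε, BZ)
All input consumed and state r ∈ F.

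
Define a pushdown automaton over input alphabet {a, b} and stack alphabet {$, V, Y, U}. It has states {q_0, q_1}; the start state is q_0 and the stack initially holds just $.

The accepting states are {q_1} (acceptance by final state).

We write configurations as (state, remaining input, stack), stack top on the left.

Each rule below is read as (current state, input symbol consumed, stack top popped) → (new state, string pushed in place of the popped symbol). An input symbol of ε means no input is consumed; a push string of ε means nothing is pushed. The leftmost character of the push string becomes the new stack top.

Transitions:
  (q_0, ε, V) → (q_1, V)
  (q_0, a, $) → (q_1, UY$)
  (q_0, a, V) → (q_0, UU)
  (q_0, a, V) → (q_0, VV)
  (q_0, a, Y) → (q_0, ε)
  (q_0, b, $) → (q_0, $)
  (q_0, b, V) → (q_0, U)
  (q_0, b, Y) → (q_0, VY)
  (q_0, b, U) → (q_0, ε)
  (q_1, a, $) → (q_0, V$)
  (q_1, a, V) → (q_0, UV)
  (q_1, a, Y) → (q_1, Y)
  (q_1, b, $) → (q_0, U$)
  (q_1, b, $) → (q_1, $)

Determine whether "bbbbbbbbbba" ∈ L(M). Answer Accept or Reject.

Accept

One accepting computation: (q_0, bbbbbbbbbba, $) ⊢ (q_0, bbbbbbbbba, $) ⊢ (q_0, bbbbbbbba, $) ⊢ (q_0, bbbbbbba, $) ⊢ (q_0, bbbbbba, $) ⊢ (q_0, bbbbba, $) ⊢ (q_0, bbbba, $) ⊢ (q_0, bbba, $) ⊢ (q_0, bba, $) ⊢ (q_0, ba, $) ⊢ (q_0, a, $) ⊢ (q_1, ε, UY$)
All input consumed and state q_1 ∈ F.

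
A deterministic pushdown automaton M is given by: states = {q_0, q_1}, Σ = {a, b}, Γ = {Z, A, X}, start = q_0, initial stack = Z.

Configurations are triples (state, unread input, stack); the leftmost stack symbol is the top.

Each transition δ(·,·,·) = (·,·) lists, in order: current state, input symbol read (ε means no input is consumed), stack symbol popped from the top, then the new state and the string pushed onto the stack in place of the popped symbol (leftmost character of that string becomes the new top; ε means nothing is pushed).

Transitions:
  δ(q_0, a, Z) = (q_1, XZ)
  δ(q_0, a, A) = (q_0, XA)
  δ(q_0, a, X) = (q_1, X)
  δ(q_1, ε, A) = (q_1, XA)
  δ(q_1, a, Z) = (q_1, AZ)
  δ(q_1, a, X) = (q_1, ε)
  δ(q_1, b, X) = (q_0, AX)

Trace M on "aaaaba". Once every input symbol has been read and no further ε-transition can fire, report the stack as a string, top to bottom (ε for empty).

XAXAZ

(q_0, aaaaba, Z)
  read a, top Z: go to q_1, push XZ → (q_1, aaaba, XZ)
  read a, top X: go to q_1, push ε → (q_1, aaba, Z)
  read a, top Z: go to q_1, push AZ → (q_1, aba, AZ)
  ε-move, top A: go to q_1, push XA → (q_1, aba, XAZ)
  read a, top X: go to q_1, push ε → (q_1, ba, AZ)
  ε-move, top A: go to q_1, push XA → (q_1, ba, XAZ)
  read b, top X: go to q_0, push AX → (q_0, a, AXAZ)
  read a, top A: go to q_0, push XA → (q_0, ε, XAXAZ)
All input consumed in state q_0 with stack XAXAZ.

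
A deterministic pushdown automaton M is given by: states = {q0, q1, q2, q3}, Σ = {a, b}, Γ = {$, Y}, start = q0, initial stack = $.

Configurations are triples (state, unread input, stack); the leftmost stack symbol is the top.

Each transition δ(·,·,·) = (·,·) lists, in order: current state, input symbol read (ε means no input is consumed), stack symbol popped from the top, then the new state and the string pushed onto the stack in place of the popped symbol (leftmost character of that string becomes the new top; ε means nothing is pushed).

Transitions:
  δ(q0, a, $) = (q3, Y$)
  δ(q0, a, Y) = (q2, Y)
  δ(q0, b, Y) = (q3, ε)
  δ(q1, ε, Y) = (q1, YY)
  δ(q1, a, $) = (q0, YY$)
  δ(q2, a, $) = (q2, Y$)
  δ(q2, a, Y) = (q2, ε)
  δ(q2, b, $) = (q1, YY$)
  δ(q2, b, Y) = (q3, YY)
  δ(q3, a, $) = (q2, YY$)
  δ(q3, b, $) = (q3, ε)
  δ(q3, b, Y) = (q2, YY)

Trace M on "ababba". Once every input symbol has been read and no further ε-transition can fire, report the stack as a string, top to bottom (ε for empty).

(q0, ababba, $) ⊢ (q3, babba, Y$) ⊢ (q2, abba, YY$) ⊢ (q2, bba, Y$) ⊢ (q3, ba, YY$) ⊢ (q2, a, YYY$) ⊢ (q2, ε, YY$)
All input consumed in state q2 with stack YY$.

YY$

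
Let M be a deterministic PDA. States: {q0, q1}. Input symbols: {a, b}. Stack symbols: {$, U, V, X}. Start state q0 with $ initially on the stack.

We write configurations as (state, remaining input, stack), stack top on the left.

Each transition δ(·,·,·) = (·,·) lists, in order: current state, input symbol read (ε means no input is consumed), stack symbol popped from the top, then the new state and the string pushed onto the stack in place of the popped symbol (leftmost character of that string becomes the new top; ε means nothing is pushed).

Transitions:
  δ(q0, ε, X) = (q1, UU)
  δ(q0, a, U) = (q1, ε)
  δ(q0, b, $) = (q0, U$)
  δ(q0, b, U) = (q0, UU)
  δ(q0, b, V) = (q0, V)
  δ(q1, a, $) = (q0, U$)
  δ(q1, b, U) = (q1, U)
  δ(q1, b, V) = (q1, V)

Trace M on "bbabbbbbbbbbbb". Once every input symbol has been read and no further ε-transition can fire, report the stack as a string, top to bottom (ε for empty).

(q0, bbabbbbbbbbbbb, $)
  read b, top $: go to q0, push U$ → (q0, babbbbbbbbbbb, U$)
  read b, top U: go to q0, push UU → (q0, abbbbbbbbbbb, UU$)
  read a, top U: go to q1, push ε → (q1, bbbbbbbbbbb, U$)
  read b, top U: go to q1, push U → (q1, bbbbbbbbbb, U$)
  read b, top U: go to q1, push U → (q1, bbbbbbbbb, U$)
  read b, top U: go to q1, push U → (q1, bbbbbbbb, U$)
  read b, top U: go to q1, push U → (q1, bbbbbbb, U$)
  read b, top U: go to q1, push U → (q1, bbbbbb, U$)
  read b, top U: go to q1, push U → (q1, bbbbb, U$)
  read b, top U: go to q1, push U → (q1, bbbb, U$)
  read b, top U: go to q1, push U → (q1, bbb, U$)
  read b, top U: go to q1, push U → (q1, bb, U$)
  read b, top U: go to q1, push U → (q1, b, U$)
  read b, top U: go to q1, push U → (q1, ε, U$)
All input consumed in state q1 with stack U$.

U$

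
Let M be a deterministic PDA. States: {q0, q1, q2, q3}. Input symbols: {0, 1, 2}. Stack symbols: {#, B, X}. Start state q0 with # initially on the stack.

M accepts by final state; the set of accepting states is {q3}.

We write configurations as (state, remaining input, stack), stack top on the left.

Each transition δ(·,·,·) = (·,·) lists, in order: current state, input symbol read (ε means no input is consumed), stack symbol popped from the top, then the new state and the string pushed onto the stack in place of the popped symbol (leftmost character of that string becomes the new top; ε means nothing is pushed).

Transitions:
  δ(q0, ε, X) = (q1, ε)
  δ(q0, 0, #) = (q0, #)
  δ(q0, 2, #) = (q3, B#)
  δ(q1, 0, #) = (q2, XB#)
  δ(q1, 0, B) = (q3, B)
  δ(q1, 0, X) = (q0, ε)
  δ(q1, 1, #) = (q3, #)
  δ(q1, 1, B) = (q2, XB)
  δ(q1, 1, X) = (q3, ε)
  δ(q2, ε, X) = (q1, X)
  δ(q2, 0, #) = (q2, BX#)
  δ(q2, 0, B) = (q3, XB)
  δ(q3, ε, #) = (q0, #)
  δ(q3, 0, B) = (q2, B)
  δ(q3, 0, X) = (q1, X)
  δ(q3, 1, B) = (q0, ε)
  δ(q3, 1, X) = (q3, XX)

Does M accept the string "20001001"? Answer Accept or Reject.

(q0, 20001001, #)
  read 2, top #: go to q3, push B# → (q3, 0001001, B#)
  read 0, top B: go to q2, push B → (q2, 001001, B#)
  read 0, top B: go to q3, push XB → (q3, 01001, XB#)
  read 0, top X: go to q1, push X → (q1, 1001, XB#)
  read 1, top X: go to q3, push ε → (q3, 001, B#)
  read 0, top B: go to q2, push B → (q2, 01, B#)
  read 0, top B: go to q3, push XB → (q3, 1, XB#)
  read 1, top X: go to q3, push XX → (q3, ε, XXB#)
All input consumed; state q3 ∈ F.

Accept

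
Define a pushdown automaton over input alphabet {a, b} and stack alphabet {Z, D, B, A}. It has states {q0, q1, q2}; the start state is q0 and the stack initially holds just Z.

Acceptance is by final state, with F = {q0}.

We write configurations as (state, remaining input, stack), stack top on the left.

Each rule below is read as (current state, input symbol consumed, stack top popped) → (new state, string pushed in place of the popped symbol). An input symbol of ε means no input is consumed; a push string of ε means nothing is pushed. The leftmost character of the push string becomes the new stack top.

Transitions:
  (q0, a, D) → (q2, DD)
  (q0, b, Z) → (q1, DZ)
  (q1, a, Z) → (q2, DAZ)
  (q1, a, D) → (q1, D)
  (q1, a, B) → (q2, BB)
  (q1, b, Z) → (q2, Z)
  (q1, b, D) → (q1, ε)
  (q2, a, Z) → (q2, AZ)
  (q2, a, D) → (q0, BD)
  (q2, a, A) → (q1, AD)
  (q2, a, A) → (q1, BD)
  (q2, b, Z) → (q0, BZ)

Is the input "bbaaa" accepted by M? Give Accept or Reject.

Reject

No computation consumes all input and reaches a final state.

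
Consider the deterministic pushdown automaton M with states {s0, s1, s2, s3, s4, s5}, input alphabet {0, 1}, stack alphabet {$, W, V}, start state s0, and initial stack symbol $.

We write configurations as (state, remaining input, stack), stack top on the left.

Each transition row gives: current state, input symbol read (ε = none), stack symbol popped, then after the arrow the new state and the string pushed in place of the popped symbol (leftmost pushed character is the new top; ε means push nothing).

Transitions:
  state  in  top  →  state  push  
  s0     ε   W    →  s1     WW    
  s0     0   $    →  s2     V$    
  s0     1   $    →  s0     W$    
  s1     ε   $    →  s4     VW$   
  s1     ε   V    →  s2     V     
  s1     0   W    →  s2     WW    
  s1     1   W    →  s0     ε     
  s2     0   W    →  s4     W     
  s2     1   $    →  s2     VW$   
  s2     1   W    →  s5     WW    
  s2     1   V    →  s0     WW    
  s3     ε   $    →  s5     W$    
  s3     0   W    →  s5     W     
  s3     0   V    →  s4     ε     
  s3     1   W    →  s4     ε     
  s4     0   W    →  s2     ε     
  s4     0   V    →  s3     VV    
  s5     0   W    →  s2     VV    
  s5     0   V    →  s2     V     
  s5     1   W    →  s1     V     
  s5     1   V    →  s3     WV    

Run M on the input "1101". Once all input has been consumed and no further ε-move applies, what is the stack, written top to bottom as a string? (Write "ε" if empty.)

(s0, 1101, $) ⊢ (s0, 101, W$) ⊢ (s1, 101, WW$) ⊢ (s0, 01, W$) ⊢ (s1, 01, WW$) ⊢ (s2, 1, WWW$) ⊢ (s5, ε, WWWW$)
All input consumed in state s5 with stack WWWW$.

WWWW$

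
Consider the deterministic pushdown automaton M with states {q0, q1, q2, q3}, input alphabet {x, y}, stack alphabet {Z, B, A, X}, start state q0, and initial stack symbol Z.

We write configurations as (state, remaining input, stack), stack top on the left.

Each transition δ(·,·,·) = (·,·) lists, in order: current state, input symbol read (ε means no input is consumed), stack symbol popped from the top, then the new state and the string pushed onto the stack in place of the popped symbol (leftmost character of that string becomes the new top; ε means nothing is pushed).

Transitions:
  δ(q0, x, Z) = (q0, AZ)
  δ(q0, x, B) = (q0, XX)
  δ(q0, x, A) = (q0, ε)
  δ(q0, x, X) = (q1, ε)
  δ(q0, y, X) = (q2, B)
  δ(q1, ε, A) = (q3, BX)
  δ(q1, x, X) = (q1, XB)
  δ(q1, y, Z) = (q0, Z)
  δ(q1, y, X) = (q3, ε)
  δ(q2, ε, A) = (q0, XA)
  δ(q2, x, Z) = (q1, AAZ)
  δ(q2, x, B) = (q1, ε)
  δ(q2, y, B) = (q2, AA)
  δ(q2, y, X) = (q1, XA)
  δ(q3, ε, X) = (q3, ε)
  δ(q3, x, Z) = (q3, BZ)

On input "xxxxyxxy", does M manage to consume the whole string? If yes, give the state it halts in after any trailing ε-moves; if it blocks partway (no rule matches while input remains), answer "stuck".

stuck

(q0, xxxxyxxy, Z)
  read x, top Z: go to q0, push AZ → (q0, xxxyxxy, AZ)
  read x, top A: go to q0, push ε → (q0, xxyxxy, Z)
  read x, top Z: go to q0, push AZ → (q0, xyxxy, AZ)
  read x, top A: go to q0, push ε → (q0, yxxy, Z)
No transition for (q0, y, top Z); M blocks with input yxxy remaining.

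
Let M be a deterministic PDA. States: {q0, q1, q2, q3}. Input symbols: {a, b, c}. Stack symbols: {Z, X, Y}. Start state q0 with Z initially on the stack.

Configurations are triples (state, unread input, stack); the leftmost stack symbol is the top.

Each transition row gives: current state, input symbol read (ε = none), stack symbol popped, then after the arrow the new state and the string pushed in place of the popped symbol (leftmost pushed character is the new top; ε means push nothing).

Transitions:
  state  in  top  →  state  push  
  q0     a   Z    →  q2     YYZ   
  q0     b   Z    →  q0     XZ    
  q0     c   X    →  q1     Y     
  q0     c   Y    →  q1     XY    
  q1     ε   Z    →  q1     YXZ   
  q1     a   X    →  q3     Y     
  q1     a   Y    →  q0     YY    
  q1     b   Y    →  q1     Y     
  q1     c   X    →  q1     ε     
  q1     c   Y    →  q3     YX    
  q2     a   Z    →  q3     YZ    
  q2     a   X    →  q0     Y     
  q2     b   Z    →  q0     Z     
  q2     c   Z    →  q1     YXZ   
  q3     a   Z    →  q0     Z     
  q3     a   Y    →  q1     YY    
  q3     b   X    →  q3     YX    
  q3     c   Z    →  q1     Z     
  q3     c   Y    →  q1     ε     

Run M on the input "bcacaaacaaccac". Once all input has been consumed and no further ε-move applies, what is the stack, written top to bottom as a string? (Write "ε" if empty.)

YYYYYYZ

(q0, bcacaaacaaccac, Z)
  read b, top Z: go to q0, push XZ → (q0, cacaaacaaccac, XZ)
  read c, top X: go to q1, push Y → (q1, acaaacaaccac, YZ)
  read a, top Y: go to q0, push YY → (q0, caaacaaccac, YYZ)
  read c, top Y: go to q1, push XY → (q1, aaacaaccac, XYYZ)
  read a, top X: go to q3, push Y → (q3, aacaaccac, YYYZ)
  read a, top Y: go to q1, push YY → (q1, acaaccac, YYYYZ)
  read a, top Y: go to q0, push YY → (q0, caaccac, YYYYYZ)
  read c, top Y: go to q1, push XY → (q1, aaccac, XYYYYYZ)
  read a, top X: go to q3, push Y → (q3, accac, YYYYYYZ)
  read a, top Y: go to q1, push YY → (q1, ccac, YYYYYYYZ)
  read c, top Y: go to q3, push YX → (q3, cac, YXYYYYYYZ)
  read c, top Y: go to q1, push ε → (q1, ac, XYYYYYYZ)
  read a, top X: go to q3, push Y → (q3, c, YYYYYYYZ)
  read c, top Y: go to q1, push ε → (q1, ε, YYYYYYZ)
All input consumed in state q1 with stack YYYYYYZ.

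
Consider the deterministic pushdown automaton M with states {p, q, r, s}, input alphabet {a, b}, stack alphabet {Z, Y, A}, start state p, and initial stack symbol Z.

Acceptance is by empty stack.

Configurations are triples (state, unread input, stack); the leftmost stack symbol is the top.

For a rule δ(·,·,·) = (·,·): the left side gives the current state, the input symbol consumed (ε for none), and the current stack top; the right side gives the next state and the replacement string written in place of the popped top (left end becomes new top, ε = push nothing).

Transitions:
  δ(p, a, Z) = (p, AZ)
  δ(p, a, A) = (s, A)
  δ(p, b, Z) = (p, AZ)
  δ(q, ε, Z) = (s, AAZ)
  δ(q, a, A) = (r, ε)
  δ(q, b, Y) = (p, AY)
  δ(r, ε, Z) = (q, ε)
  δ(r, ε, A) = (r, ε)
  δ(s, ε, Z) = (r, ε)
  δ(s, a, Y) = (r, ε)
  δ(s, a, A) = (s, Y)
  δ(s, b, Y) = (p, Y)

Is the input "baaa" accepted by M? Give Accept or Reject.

Accept

(p, baaa, Z)
  read b, top Z: go to p, push AZ → (p, aaa, AZ)
  read a, top A: go to s, push A → (s, aa, AZ)
  read a, top A: go to s, push Y → (s, a, YZ)
  read a, top Y: go to r, push ε → (r, ε, Z)
  ε-move, top Z: go to q, push ε → (q, ε, ε)
All input consumed and the stack is empty.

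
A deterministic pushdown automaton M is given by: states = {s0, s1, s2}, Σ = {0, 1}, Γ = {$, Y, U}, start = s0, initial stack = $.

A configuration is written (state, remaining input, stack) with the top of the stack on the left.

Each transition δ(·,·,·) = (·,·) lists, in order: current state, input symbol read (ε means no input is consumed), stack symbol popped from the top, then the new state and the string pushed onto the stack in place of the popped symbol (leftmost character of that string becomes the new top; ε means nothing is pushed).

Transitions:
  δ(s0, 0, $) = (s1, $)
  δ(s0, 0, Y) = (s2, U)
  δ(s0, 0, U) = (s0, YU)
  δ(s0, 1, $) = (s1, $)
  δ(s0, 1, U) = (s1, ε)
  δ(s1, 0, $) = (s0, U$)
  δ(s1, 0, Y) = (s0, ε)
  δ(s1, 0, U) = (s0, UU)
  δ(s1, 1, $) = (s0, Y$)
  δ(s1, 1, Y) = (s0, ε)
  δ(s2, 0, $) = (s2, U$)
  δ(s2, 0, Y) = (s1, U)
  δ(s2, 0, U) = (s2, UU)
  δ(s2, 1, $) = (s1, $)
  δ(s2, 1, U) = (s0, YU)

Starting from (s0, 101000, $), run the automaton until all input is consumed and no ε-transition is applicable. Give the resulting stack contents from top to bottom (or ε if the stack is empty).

UU$

(s0, 101000, $)
  read 1, top $: go to s1, push $ → (s1, 01000, $)
  read 0, top $: go to s0, push U$ → (s0, 1000, U$)
  read 1, top U: go to s1, push ε → (s1, 000, $)
  read 0, top $: go to s0, push U$ → (s0, 00, U$)
  read 0, top U: go to s0, push YU → (s0, 0, YU$)
  read 0, top Y: go to s2, push U → (s2, ε, UU$)
All input consumed in state s2 with stack UU$.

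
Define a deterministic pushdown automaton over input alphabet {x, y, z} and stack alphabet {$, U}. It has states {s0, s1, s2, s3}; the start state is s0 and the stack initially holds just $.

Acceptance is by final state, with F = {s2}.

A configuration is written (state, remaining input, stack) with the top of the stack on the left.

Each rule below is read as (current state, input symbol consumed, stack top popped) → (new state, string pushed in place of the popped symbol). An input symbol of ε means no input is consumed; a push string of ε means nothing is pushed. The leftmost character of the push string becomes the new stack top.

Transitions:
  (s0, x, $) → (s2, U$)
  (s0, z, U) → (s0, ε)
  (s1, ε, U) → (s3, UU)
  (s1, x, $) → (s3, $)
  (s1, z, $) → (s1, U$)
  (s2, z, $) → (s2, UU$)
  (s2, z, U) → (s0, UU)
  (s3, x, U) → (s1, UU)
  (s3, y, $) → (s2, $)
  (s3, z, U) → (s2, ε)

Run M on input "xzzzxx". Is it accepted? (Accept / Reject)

(s0, xzzzxx, $)
  read x, top $: go to s2, push U$ → (s2, zzzxx, U$)
  read z, top U: go to s0, push UU → (s0, zzxx, UU$)
  read z, top U: go to s0, push ε → (s0, zxx, U$)
  read z, top U: go to s0, push ε → (s0, xx, $)
  read x, top $: go to s2, push U$ → (s2, x, U$)
No transition applies at (s2, x, U$); input not fully consumed.

Reject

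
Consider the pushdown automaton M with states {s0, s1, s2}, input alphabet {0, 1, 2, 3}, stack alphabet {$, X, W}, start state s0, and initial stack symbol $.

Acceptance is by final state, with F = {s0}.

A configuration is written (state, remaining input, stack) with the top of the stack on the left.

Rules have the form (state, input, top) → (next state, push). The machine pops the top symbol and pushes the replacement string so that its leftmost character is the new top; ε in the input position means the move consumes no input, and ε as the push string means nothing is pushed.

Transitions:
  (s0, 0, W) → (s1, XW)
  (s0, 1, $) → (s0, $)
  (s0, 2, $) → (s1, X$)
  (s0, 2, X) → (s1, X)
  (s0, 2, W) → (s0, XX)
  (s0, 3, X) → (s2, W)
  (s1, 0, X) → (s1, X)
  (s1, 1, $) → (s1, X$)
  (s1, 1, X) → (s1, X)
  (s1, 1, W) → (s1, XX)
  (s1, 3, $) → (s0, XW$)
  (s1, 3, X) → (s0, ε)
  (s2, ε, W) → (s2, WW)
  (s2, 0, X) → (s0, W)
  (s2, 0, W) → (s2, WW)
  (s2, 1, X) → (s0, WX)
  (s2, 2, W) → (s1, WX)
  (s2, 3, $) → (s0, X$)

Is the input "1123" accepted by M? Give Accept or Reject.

One accepting computation: (s0, 1123, $) ⊢ (s0, 123, $) ⊢ (s0, 23, $) ⊢ (s1, 3, X$) ⊢ (s0, ε, $)
All input consumed and state s0 ∈ F.

Accept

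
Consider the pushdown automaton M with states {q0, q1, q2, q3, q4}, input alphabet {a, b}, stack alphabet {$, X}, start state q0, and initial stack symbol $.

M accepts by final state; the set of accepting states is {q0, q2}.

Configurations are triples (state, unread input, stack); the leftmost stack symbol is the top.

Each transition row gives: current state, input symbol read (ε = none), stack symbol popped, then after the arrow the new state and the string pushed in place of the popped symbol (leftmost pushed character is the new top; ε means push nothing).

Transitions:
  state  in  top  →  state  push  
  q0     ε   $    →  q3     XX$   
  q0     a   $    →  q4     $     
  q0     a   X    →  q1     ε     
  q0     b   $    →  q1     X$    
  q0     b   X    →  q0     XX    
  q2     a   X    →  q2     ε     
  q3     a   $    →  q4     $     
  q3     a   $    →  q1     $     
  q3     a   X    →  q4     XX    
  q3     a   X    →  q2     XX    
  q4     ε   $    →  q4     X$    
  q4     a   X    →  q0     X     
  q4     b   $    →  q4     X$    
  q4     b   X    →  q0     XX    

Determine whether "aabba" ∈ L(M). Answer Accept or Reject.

Reject

No computation consumes all input and reaches a final state.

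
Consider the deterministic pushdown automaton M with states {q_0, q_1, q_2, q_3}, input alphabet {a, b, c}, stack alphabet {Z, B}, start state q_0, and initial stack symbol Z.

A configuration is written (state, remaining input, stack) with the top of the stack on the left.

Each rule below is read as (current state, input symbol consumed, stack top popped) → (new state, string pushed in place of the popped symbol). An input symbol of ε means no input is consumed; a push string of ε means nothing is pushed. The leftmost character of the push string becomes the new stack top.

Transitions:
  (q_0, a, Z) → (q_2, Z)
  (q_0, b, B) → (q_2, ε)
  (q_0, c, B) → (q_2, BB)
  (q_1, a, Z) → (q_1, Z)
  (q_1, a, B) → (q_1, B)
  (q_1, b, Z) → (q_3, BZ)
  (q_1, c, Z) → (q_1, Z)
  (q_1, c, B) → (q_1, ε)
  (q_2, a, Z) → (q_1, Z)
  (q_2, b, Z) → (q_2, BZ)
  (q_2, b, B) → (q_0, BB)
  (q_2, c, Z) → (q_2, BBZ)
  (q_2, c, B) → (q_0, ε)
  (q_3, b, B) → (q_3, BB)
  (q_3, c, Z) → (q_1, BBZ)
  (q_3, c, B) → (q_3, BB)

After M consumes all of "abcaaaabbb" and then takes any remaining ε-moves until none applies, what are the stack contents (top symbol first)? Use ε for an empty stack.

(q_0, abcaaaabbb, Z)
  read a, top Z: go to q_2, push Z → (q_2, bcaaaabbb, Z)
  read b, top Z: go to q_2, push BZ → (q_2, caaaabbb, BZ)
  read c, top B: go to q_0, push ε → (q_0, aaaabbb, Z)
  read a, top Z: go to q_2, push Z → (q_2, aaabbb, Z)
  read a, top Z: go to q_1, push Z → (q_1, aabbb, Z)
  read a, top Z: go to q_1, push Z → (q_1, abbb, Z)
  read a, top Z: go to q_1, push Z → (q_1, bbb, Z)
  read b, top Z: go to q_3, push BZ → (q_3, bb, BZ)
  read b, top B: go to q_3, push BB → (q_3, b, BBZ)
  read b, top B: go to q_3, push BB → (q_3, ε, BBBZ)
All input consumed in state q_3 with stack BBBZ.

BBBZ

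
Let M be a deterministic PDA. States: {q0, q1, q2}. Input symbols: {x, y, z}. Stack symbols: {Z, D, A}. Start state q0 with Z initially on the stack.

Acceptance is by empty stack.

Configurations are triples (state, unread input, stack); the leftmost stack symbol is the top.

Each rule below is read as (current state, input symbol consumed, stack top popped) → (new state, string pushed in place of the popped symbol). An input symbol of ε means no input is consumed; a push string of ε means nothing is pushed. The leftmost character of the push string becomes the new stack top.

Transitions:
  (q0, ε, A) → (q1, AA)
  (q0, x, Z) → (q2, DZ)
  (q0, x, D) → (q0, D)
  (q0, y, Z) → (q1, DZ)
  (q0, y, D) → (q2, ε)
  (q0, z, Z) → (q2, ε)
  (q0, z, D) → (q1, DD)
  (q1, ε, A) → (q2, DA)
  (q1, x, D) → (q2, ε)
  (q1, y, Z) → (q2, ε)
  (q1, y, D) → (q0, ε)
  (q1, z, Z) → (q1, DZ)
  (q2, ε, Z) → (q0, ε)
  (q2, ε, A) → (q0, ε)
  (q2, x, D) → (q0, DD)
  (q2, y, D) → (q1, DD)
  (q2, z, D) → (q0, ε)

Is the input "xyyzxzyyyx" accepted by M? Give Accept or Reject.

Accept

(q0, xyyzxzyyyx, Z)
  read x, top Z: go to q2, push DZ → (q2, yyzxzyyyx, DZ)
  read y, top D: go to q1, push DD → (q1, yzxzyyyx, DDZ)
  read y, top D: go to q0, push ε → (q0, zxzyyyx, DZ)
  read z, top D: go to q1, push DD → (q1, xzyyyx, DDZ)
  read x, top D: go to q2, push ε → (q2, zyyyx, DZ)
  read z, top D: go to q0, push ε → (q0, yyyx, Z)
  read y, top Z: go to q1, push DZ → (q1, yyx, DZ)
  read y, top D: go to q0, push ε → (q0, yx, Z)
  read y, top Z: go to q1, push DZ → (q1, x, DZ)
  read x, top D: go to q2, push ε → (q2, ε, Z)
  ε-move, top Z: go to q0, push ε → (q0, ε, ε)
All input consumed and the stack is empty.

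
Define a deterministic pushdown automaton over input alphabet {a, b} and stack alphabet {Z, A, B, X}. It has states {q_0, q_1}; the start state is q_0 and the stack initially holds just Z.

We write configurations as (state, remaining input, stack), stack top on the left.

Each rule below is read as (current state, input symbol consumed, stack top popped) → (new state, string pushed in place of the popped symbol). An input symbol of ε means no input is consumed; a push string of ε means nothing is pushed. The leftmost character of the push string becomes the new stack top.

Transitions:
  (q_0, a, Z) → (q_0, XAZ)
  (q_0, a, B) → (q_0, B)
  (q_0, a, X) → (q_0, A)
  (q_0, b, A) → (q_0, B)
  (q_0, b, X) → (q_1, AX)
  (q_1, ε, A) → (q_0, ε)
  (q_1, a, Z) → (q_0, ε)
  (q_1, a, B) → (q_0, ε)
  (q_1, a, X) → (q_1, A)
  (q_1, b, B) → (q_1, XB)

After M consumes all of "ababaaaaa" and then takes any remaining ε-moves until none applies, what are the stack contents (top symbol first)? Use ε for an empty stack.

BAZ

(q_0, ababaaaaa, Z)
  read a, top Z: go to q_0, push XAZ → (q_0, babaaaaa, XAZ)
  read b, top X: go to q_1, push AX → (q_1, abaaaaa, AXAZ)
  ε-move, top A: go to q_0, push ε → (q_0, abaaaaa, XAZ)
  read a, top X: go to q_0, push A → (q_0, baaaaa, AAZ)
  read b, top A: go to q_0, push B → (q_0, aaaaa, BAZ)
  read a, top B: go to q_0, push B → (q_0, aaaa, BAZ)
  read a, top B: go to q_0, push B → (q_0, aaa, BAZ)
  read a, top B: go to q_0, push B → (q_0, aa, BAZ)
  read a, top B: go to q_0, push B → (q_0, a, BAZ)
  read a, top B: go to q_0, push B → (q_0, ε, BAZ)
All input consumed in state q_0 with stack BAZ.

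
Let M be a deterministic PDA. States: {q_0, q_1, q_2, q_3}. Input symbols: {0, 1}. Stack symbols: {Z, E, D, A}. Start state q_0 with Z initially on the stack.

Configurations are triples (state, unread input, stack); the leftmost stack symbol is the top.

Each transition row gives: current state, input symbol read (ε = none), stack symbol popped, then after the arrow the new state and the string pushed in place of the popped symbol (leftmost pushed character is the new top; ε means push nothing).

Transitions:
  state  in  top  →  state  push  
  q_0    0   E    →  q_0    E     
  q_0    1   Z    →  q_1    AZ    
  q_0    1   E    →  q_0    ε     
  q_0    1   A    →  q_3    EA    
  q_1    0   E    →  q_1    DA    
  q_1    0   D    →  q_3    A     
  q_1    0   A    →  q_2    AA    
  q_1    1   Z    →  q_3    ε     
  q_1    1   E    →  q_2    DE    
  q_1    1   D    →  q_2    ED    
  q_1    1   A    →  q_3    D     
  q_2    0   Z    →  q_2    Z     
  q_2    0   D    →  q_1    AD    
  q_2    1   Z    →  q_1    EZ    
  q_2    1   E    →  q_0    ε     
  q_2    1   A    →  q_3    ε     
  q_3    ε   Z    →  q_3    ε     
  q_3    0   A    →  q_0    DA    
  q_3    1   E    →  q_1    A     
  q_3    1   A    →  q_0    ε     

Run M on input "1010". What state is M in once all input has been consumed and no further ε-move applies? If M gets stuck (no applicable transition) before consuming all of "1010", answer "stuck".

(q_0, 1010, Z) ⊢ (q_1, 010, AZ) ⊢ (q_2, 10, AAZ) ⊢ (q_3, 0, AZ) ⊢ (q_0, ε, DAZ)
All input consumed; M is in state q_0.

q_0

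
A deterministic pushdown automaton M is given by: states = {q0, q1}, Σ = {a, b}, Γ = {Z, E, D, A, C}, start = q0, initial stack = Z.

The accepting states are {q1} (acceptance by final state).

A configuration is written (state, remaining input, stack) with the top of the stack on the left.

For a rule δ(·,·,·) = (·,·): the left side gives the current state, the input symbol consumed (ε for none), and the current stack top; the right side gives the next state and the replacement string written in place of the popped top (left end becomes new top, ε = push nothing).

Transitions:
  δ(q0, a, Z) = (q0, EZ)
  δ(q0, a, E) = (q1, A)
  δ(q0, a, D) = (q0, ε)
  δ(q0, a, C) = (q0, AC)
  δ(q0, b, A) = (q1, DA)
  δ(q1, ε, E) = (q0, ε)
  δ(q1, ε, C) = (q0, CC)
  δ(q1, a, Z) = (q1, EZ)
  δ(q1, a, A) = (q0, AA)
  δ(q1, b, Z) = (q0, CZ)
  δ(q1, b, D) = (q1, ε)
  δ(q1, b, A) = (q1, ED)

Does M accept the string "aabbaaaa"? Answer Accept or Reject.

(q0, aabbaaaa, Z) ⊢ (q0, abbaaaa, EZ) ⊢ (q1, bbaaaa, AZ) ⊢ (q1, baaaa, EDZ) ⊢ (q0, baaaa, DZ)
No transition applies at (q0, baaaa, DZ); input not fully consumed.

Reject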